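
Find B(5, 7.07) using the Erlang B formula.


B(N,A) = (A^N/N!) / sum(A^k/k!, k=0..N) with N=5, A=7.07 = 0.4288

0.4288


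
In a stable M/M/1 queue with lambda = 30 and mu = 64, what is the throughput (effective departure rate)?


For a stable queue (lambda < mu), throughput = lambda = 30 per hour

30 per hour


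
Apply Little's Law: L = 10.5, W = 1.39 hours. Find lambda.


lambda = L / W = 10.5 / 1.39 = 7.55 per hour

7.55 per hour


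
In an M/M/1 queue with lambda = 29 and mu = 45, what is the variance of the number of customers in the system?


rho = 29/45; Var(N) = rho/(1-rho)^2 = 5.1

5.1


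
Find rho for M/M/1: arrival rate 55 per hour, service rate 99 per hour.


rho = lambda/mu = 55/99 = 0.5556

0.5556


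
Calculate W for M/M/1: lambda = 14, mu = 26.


W = 1/(mu - lambda) = 1/(26 - 14) = 0.0833 hours

0.0833 hours


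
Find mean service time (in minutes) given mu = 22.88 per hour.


Mean service time = 60/mu = 60/22.88 = 2.62 minutes

2.62 minutes


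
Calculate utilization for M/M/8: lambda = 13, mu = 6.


rho = lambda/(c*mu) = 13/(8*6) = 0.2708

0.2708


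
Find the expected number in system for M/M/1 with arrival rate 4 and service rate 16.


rho = 4/16; L = rho/(1-rho) = 0.33

0.33


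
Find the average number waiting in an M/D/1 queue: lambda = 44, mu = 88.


M/D/1: Lq = rho^2 / (2*(1-rho)) where rho = 44/88; Lq = 0.25

0.25


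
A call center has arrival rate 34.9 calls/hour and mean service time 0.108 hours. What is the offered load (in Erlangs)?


Offered load a = lambda * E[S] = 34.9 * 0.108 = 3.77 Erlangs

3.77 Erlangs


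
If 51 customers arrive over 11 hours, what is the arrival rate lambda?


lambda = total arrivals / time = 51 / 11 = 4.64 per hour

4.64 per hour


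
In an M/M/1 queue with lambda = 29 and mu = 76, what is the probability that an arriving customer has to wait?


P(wait) = rho = lambda/mu = 29/76 = 0.3816

0.3816


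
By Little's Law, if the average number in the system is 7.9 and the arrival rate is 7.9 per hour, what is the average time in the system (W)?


W = L / lambda = 7.9 / 7.9 = 1.0 hours

1.0 hours


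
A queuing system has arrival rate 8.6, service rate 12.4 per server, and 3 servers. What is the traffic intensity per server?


rho = lambda / (c * mu) = 8.6 / (3 * 12.4) = 0.2312

0.2312


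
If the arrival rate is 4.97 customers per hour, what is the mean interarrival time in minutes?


Mean interarrival time = 60/lambda = 60/4.97 = 12.07 minutes

12.07 minutes


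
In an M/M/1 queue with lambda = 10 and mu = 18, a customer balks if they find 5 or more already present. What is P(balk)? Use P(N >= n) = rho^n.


P(N >= 5) = rho^5 = (10/18)^5 = 0.0529

0.0529


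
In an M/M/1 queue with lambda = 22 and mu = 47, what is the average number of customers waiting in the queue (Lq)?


rho = 22/47; Lq = rho^2/(1-rho) = 0.41

0.41


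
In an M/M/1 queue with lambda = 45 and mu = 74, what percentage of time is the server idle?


Idle fraction = (1 - rho) * 100 = (1 - 45/74) * 100 = 39.2%

39.2%


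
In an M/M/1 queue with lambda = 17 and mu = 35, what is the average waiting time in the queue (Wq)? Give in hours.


rho = 17/35; Wq = rho/(mu - lambda) = 0.027 hours

0.027 hours


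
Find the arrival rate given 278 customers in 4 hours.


lambda = total arrivals / time = 278 / 4 = 69.5 per hour

69.5 per hour


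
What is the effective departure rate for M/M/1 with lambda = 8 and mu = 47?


For a stable queue (lambda < mu), throughput = lambda = 8 per hour

8 per hour


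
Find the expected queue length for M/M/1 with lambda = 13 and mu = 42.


rho = 13/42; Lq = rho^2/(1-rho) = 0.14

0.14


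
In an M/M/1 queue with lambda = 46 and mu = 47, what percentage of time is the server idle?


Idle fraction = (1 - rho) * 100 = (1 - 46/47) * 100 = 2.1%

2.1%


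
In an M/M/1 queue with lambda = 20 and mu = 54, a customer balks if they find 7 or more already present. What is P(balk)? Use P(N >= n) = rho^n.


P(N >= 7) = rho^7 = (20/54)^7 = 0.001

0.001


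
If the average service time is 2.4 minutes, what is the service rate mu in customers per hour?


mu = 60 / avg_service_time = 60 / 2.4 = 25.0 per hour

25.0 per hour


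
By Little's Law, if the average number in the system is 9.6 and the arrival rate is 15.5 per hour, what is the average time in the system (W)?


W = L / lambda = 9.6 / 15.5 = 0.6194 hours

0.6194 hours


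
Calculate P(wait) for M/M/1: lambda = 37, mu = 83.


P(wait) = rho = lambda/mu = 37/83 = 0.4458

0.4458


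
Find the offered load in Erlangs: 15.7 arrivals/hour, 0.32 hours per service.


Offered load a = lambda * E[S] = 15.7 * 0.32 = 5.02 Erlangs

5.02 Erlangs


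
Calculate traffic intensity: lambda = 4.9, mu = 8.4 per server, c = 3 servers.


rho = lambda / (c * mu) = 4.9 / (3 * 8.4) = 0.1944

0.1944


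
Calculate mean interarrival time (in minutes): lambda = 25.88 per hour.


Mean interarrival time = 60/lambda = 60/25.88 = 2.32 minutes

2.32 minutes


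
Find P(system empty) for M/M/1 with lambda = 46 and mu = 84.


P0 = 1 - rho = 1 - 46/84 = 0.4524

0.4524


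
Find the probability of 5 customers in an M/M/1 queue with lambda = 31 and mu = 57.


rho = 31/57; P(n) = (1-rho)*rho^n = (1-31/57)*(31/57)^5 = 0.0217

0.0217


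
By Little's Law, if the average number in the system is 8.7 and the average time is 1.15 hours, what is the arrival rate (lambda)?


lambda = L / W = 8.7 / 1.15 = 7.57 per hour

7.57 per hour


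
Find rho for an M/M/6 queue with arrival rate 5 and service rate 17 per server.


rho = lambda/(c*mu) = 5/(6*17) = 0.049

0.049


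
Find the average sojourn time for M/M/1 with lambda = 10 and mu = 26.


W = 1/(mu - lambda) = 1/(26 - 10) = 0.0625 hours

0.0625 hours


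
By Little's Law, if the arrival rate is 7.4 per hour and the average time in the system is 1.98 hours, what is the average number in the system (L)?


L = lambda * W = 7.4 * 1.98 = 14.65

14.65


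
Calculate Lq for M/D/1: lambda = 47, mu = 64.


M/D/1: Lq = rho^2 / (2*(1-rho)) where rho = 47/64; Lq = 1.02

1.02


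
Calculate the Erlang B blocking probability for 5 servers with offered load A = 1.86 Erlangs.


B(N,A) = (A^N/N!) / sum(A^k/k!, k=0..N) with N=5, A=1.86 = 0.0292

0.0292


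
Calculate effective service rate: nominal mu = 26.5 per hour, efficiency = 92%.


Effective rate = mu * efficiency = 26.5 * 0.92 = 24.38 per hour

24.38 per hour


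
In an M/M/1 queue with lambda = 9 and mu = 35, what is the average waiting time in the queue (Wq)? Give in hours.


rho = 9/35; Wq = rho/(mu - lambda) = 0.0099 hours

0.0099 hours


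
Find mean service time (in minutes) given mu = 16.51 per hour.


Mean service time = 60/mu = 60/16.51 = 3.63 minutes

3.63 minutes


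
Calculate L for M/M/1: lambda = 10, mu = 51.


rho = 10/51; L = rho/(1-rho) = 0.24

0.24


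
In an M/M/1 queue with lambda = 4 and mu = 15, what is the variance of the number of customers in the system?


rho = 4/15; Var(N) = rho/(1-rho)^2 = 0.5

0.5


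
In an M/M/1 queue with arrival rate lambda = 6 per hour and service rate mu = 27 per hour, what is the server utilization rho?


rho = lambda/mu = 6/27 = 0.2222

0.2222


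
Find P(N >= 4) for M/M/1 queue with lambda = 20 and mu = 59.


P(N >= 4) = rho^4 = (20/59)^4 = 0.0132

0.0132


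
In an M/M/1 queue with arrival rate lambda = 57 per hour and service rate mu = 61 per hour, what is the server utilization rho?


rho = lambda/mu = 57/61 = 0.9344

0.9344


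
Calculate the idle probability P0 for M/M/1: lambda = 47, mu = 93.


P0 = 1 - rho = 1 - 47/93 = 0.4946

0.4946


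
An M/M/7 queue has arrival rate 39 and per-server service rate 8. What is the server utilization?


rho = lambda/(c*mu) = 39/(7*8) = 0.6964

0.6964


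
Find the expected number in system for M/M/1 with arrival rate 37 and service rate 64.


rho = 37/64; L = rho/(1-rho) = 1.37

1.37


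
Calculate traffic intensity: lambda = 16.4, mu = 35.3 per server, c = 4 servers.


rho = lambda / (c * mu) = 16.4 / (4 * 35.3) = 0.1161

0.1161


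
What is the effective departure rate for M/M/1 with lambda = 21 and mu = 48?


For a stable queue (lambda < mu), throughput = lambda = 21 per hour

21 per hour


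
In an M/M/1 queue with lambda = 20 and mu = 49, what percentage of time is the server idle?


Idle fraction = (1 - rho) * 100 = (1 - 20/49) * 100 = 59.2%

59.2%


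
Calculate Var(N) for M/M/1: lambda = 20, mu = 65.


rho = 20/65; Var(N) = rho/(1-rho)^2 = 0.64

0.64


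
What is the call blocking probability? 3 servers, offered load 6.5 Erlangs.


B(N,A) = (A^N/N!) / sum(A^k/k!, k=0..N) with N=3, A=6.5 = 0.6152

0.6152


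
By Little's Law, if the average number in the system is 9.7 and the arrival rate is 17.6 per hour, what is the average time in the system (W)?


W = L / lambda = 9.7 / 17.6 = 0.5511 hours

0.5511 hours


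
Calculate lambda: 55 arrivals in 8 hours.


lambda = total arrivals / time = 55 / 8 = 6.88 per hour

6.88 per hour


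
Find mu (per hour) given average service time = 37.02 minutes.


mu = 60 / avg_service_time = 60 / 37.02 = 1.62 per hour

1.62 per hour


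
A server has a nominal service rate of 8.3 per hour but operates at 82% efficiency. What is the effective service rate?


Effective rate = mu * efficiency = 8.3 * 0.82 = 6.81 per hour

6.81 per hour


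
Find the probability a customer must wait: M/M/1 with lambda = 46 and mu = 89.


P(wait) = rho = lambda/mu = 46/89 = 0.5169

0.5169


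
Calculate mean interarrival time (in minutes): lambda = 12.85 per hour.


Mean interarrival time = 60/lambda = 60/12.85 = 4.67 minutes

4.67 minutes


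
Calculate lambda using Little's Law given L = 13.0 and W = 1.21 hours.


lambda = L / W = 13.0 / 1.21 = 10.74 per hour

10.74 per hour


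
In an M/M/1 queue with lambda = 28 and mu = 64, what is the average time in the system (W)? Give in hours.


W = 1/(mu - lambda) = 1/(64 - 28) = 0.0278 hours

0.0278 hours


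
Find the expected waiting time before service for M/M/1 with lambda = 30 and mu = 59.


rho = 30/59; Wq = rho/(mu - lambda) = 0.0175 hours

0.0175 hours


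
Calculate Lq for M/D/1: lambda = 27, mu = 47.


M/D/1: Lq = rho^2 / (2*(1-rho)) where rho = 27/47; Lq = 0.39

0.39


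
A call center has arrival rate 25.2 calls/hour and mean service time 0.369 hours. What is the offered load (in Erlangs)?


Offered load a = lambda * E[S] = 25.2 * 0.369 = 9.3 Erlangs

9.3 Erlangs


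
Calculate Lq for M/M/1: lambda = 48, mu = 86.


rho = 48/86; Lq = rho^2/(1-rho) = 0.71

0.71


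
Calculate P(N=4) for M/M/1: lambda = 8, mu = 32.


rho = 8/32; P(n) = (1-rho)*rho^n = (1-8/32)*(8/32)^4 = 0.0029

0.0029


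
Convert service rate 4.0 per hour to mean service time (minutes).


Mean service time = 60/mu = 60/4.0 = 15.0 minutes

15.0 minutes


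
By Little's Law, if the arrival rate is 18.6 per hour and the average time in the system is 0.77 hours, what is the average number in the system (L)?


L = lambda * W = 18.6 * 0.77 = 14.32

14.32


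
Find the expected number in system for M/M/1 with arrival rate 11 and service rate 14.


rho = 11/14; L = rho/(1-rho) = 3.67

3.67


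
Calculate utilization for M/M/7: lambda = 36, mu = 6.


rho = lambda/(c*mu) = 36/(7*6) = 0.8571

0.8571


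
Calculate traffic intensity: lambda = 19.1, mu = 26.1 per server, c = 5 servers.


rho = lambda / (c * mu) = 19.1 / (5 * 26.1) = 0.1464

0.1464


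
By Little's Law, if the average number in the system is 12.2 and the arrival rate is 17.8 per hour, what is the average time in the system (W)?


W = L / lambda = 12.2 / 17.8 = 0.6854 hours

0.6854 hours


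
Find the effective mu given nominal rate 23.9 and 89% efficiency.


Effective rate = mu * efficiency = 23.9 * 0.89 = 21.27 per hour

21.27 per hour


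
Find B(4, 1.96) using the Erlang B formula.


B(N,A) = (A^N/N!) / sum(A^k/k!, k=0..N) with N=4, A=1.96 = 0.0911

0.0911


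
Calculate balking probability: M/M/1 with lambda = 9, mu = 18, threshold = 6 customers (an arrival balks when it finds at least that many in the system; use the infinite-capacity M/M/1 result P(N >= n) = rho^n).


P(N >= 6) = rho^6 = (9/18)^6 = 0.0156

0.0156


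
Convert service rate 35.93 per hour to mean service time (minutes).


Mean service time = 60/mu = 60/35.93 = 1.67 minutes

1.67 minutes


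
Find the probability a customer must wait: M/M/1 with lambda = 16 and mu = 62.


P(wait) = rho = lambda/mu = 16/62 = 0.2581

0.2581


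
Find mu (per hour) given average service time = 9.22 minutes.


mu = 60 / avg_service_time = 60 / 9.22 = 6.51 per hour

6.51 per hour


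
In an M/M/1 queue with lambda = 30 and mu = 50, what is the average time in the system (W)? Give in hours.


W = 1/(mu - lambda) = 1/(50 - 30) = 0.05 hours

0.05 hours


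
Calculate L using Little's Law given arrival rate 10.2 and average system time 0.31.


L = lambda * W = 10.2 * 0.31 = 3.16

3.16


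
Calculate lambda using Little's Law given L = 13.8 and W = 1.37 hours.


lambda = L / W = 13.8 / 1.37 = 10.07 per hour

10.07 per hour


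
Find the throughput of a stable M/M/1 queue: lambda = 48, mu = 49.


For a stable queue (lambda < mu), throughput = lambda = 48 per hour

48 per hour


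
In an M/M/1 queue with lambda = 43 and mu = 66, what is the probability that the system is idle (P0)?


P0 = 1 - rho = 1 - 43/66 = 0.3485

0.3485


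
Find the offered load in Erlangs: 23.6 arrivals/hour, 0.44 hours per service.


Offered load a = lambda * E[S] = 23.6 * 0.44 = 10.38 Erlangs

10.38 Erlangs


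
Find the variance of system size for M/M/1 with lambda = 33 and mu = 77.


rho = 33/77; Var(N) = rho/(1-rho)^2 = 1.31

1.31


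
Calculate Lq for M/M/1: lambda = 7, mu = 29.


rho = 7/29; Lq = rho^2/(1-rho) = 0.08

0.08


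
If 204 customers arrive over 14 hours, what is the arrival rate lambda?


lambda = total arrivals / time = 204 / 14 = 14.57 per hour

14.57 per hour


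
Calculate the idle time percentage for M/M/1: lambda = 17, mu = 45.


Idle fraction = (1 - rho) * 100 = (1 - 17/45) * 100 = 62.2%

62.2%


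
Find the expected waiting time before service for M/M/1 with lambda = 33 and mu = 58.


rho = 33/58; Wq = rho/(mu - lambda) = 0.0228 hours

0.0228 hours


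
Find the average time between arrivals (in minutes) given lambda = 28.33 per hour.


Mean interarrival time = 60/lambda = 60/28.33 = 2.12 minutes

2.12 minutes


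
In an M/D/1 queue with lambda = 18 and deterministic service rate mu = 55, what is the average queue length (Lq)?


M/D/1: Lq = rho^2 / (2*(1-rho)) where rho = 18/55; Lq = 0.08

0.08


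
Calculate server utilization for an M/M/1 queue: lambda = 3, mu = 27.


rho = lambda/mu = 3/27 = 0.1111

0.1111


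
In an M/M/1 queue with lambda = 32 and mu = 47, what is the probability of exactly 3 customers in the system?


rho = 32/47; P(n) = (1-rho)*rho^n = (1-32/47)*(32/47)^3 = 0.1007

0.1007


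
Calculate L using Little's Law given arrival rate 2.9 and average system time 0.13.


L = lambda * W = 2.9 * 0.13 = 0.38

0.38


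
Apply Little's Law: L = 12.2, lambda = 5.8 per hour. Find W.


W = L / lambda = 12.2 / 5.8 = 2.1034 hours

2.1034 hours


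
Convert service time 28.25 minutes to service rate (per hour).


mu = 60 / avg_service_time = 60 / 28.25 = 2.12 per hour

2.12 per hour


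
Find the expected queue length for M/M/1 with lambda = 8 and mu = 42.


rho = 8/42; Lq = rho^2/(1-rho) = 0.04

0.04


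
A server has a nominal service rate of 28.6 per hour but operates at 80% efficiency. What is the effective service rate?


Effective rate = mu * efficiency = 28.6 * 0.8 = 22.88 per hour

22.88 per hour


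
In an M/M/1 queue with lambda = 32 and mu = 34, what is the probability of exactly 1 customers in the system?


rho = 32/34; P(n) = (1-rho)*rho^n = (1-32/34)*(32/34)^1 = 0.0554

0.0554


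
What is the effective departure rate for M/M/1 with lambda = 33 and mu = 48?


For a stable queue (lambda < mu), throughput = lambda = 33 per hour

33 per hour


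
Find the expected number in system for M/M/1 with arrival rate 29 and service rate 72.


rho = 29/72; L = rho/(1-rho) = 0.67

0.67


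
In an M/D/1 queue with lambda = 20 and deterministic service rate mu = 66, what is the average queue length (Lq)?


M/D/1: Lq = rho^2 / (2*(1-rho)) where rho = 20/66; Lq = 0.07

0.07


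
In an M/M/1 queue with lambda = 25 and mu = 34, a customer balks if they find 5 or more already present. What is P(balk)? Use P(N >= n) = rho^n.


P(N >= 5) = rho^5 = (25/34)^5 = 0.2149

0.2149


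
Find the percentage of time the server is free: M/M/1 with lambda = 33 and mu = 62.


Idle fraction = (1 - rho) * 100 = (1 - 33/62) * 100 = 46.8%

46.8%


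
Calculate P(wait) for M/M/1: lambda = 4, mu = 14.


P(wait) = rho = lambda/mu = 4/14 = 0.2857

0.2857


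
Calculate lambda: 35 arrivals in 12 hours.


lambda = total arrivals / time = 35 / 12 = 2.92 per hour

2.92 per hour


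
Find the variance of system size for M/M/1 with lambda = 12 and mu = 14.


rho = 12/14; Var(N) = rho/(1-rho)^2 = 42.0

42.0


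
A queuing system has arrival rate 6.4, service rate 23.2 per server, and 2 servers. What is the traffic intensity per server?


rho = lambda / (c * mu) = 6.4 / (2 * 23.2) = 0.1379

0.1379


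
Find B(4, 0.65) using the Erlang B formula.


B(N,A) = (A^N/N!) / sum(A^k/k!, k=0..N) with N=4, A=0.65 = 0.0039

0.0039


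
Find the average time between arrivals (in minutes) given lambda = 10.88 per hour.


Mean interarrival time = 60/lambda = 60/10.88 = 5.51 minutes

5.51 minutes


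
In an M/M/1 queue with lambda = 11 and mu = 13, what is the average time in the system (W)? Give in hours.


W = 1/(mu - lambda) = 1/(13 - 11) = 0.5 hours

0.5 hours


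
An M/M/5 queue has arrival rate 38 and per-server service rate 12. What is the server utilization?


rho = lambda/(c*mu) = 38/(5*12) = 0.6333

0.6333


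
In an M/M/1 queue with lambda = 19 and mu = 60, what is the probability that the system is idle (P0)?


P0 = 1 - rho = 1 - 19/60 = 0.6833

0.6833


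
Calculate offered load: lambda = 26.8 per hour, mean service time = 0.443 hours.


Offered load a = lambda * E[S] = 26.8 * 0.443 = 11.87 Erlangs

11.87 Erlangs


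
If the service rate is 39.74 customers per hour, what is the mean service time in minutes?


Mean service time = 60/mu = 60/39.74 = 1.51 minutes

1.51 minutes


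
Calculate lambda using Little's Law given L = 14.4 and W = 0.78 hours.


lambda = L / W = 14.4 / 0.78 = 18.46 per hour

18.46 per hour


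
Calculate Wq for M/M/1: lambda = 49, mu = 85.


rho = 49/85; Wq = rho/(mu - lambda) = 0.016 hours

0.016 hours


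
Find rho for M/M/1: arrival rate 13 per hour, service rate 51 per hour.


rho = lambda/mu = 13/51 = 0.2549

0.2549


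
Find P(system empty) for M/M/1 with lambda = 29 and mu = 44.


P0 = 1 - rho = 1 - 29/44 = 0.3409

0.3409


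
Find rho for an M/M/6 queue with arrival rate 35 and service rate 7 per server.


rho = lambda/(c*mu) = 35/(6*7) = 0.8333

0.8333


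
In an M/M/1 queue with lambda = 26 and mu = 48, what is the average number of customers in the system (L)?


rho = 26/48; L = rho/(1-rho) = 1.18

1.18


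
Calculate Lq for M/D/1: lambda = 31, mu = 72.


M/D/1: Lq = rho^2 / (2*(1-rho)) where rho = 31/72; Lq = 0.16

0.16


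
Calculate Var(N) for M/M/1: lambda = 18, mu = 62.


rho = 18/62; Var(N) = rho/(1-rho)^2 = 0.58

0.58


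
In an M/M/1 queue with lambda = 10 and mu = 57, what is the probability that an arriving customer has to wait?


P(wait) = rho = lambda/mu = 10/57 = 0.1754

0.1754


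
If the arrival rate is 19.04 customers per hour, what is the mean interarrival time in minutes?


Mean interarrival time = 60/lambda = 60/19.04 = 3.15 minutes

3.15 minutes


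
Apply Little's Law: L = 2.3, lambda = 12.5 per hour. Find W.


W = L / lambda = 2.3 / 12.5 = 0.184 hours

0.184 hours


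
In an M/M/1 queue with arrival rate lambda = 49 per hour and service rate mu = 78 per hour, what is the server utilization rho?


rho = lambda/mu = 49/78 = 0.6282

0.6282


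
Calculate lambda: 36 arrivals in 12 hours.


lambda = total arrivals / time = 36 / 12 = 3.0 per hour

3.0 per hour


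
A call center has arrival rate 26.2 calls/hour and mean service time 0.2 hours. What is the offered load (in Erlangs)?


Offered load a = lambda * E[S] = 26.2 * 0.2 = 5.24 Erlangs

5.24 Erlangs


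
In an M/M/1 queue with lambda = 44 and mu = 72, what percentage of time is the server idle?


Idle fraction = (1 - rho) * 100 = (1 - 44/72) * 100 = 38.9%

38.9%


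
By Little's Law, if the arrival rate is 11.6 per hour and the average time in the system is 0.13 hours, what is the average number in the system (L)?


L = lambda * W = 11.6 * 0.13 = 1.51

1.51


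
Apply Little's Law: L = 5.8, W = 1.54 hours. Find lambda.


lambda = L / W = 5.8 / 1.54 = 3.77 per hour

3.77 per hour


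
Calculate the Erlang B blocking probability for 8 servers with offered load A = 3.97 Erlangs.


B(N,A) = (A^N/N!) / sum(A^k/k!, k=0..N) with N=8, A=3.97 = 0.0295

0.0295


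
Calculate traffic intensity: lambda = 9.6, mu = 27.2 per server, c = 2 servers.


rho = lambda / (c * mu) = 9.6 / (2 * 27.2) = 0.1765

0.1765


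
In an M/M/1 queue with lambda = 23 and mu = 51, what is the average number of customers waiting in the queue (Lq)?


rho = 23/51; Lq = rho^2/(1-rho) = 0.37

0.37


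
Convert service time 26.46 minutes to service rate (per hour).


mu = 60 / avg_service_time = 60 / 26.46 = 2.27 per hour

2.27 per hour


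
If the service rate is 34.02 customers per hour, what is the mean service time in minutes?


Mean service time = 60/mu = 60/34.02 = 1.76 minutes

1.76 minutes


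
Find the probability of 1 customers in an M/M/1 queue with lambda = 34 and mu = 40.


rho = 34/40; P(n) = (1-rho)*rho^n = (1-34/40)*(34/40)^1 = 0.1275

0.1275


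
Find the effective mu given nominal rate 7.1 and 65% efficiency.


Effective rate = mu * efficiency = 7.1 * 0.65 = 4.62 per hour

4.62 per hour


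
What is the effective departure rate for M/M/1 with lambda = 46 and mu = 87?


For a stable queue (lambda < mu), throughput = lambda = 46 per hour

46 per hour


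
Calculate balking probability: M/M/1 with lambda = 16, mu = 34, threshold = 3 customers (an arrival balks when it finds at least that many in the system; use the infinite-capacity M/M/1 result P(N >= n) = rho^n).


P(N >= 3) = rho^3 = (16/34)^3 = 0.1042

0.1042


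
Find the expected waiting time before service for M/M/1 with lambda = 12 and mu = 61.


rho = 12/61; Wq = rho/(mu - lambda) = 0.004 hours

0.004 hours


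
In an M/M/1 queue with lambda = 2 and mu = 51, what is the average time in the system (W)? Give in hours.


W = 1/(mu - lambda) = 1/(51 - 2) = 0.0204 hours

0.0204 hours


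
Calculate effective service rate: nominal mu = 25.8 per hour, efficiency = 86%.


Effective rate = mu * efficiency = 25.8 * 0.86 = 22.19 per hour

22.19 per hour


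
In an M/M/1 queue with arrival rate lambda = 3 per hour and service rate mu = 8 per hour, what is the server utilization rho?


rho = lambda/mu = 3/8 = 0.375

0.375


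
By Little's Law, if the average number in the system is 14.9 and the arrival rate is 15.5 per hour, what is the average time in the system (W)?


W = L / lambda = 14.9 / 15.5 = 0.9613 hours

0.9613 hours


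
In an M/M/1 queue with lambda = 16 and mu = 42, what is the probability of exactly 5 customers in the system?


rho = 16/42; P(n) = (1-rho)*rho^n = (1-16/42)*(16/42)^5 = 0.005

0.005


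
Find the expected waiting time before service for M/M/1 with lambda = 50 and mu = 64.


rho = 50/64; Wq = rho/(mu - lambda) = 0.0558 hours

0.0558 hours


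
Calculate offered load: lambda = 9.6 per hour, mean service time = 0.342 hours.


Offered load a = lambda * E[S] = 9.6 * 0.342 = 3.28 Erlangs

3.28 Erlangs


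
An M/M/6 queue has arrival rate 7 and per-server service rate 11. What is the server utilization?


rho = lambda/(c*mu) = 7/(6*11) = 0.1061

0.1061


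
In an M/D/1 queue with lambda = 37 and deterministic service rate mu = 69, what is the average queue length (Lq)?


M/D/1: Lq = rho^2 / (2*(1-rho)) where rho = 37/69; Lq = 0.31

0.31


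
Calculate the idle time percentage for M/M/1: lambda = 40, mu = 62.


Idle fraction = (1 - rho) * 100 = (1 - 40/62) * 100 = 35.5%

35.5%


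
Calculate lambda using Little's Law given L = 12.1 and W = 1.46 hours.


lambda = L / W = 12.1 / 1.46 = 8.29 per hour

8.29 per hour


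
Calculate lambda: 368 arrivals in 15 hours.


lambda = total arrivals / time = 368 / 15 = 24.53 per hour

24.53 per hour


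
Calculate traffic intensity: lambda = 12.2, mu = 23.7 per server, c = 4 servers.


rho = lambda / (c * mu) = 12.2 / (4 * 23.7) = 0.1287

0.1287


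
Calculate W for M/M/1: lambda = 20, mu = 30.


W = 1/(mu - lambda) = 1/(30 - 20) = 0.1 hours

0.1 hours


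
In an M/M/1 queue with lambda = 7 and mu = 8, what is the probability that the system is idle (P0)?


P0 = 1 - rho = 1 - 7/8 = 0.125

0.125


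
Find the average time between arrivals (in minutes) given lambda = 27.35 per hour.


Mean interarrival time = 60/lambda = 60/27.35 = 2.19 minutes

2.19 minutes


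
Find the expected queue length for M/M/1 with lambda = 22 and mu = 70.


rho = 22/70; Lq = rho^2/(1-rho) = 0.14

0.14


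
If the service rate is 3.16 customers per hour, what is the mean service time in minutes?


Mean service time = 60/mu = 60/3.16 = 18.99 minutes

18.99 minutes


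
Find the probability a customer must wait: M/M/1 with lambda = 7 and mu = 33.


P(wait) = rho = lambda/mu = 7/33 = 0.2121

0.2121


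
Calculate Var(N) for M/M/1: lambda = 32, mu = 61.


rho = 32/61; Var(N) = rho/(1-rho)^2 = 2.32

2.32


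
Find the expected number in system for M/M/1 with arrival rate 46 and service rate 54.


rho = 46/54; L = rho/(1-rho) = 5.75

5.75


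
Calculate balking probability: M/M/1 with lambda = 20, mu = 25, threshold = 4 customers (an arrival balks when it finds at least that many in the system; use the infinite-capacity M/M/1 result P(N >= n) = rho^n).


P(N >= 4) = rho^4 = (20/25)^4 = 0.4096

0.4096


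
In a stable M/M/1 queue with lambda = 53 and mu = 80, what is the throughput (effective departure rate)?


For a stable queue (lambda < mu), throughput = lambda = 53 per hour

53 per hour


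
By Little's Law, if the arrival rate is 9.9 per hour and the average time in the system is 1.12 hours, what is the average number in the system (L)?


L = lambda * W = 9.9 * 1.12 = 11.09

11.09


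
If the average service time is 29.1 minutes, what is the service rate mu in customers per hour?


mu = 60 / avg_service_time = 60 / 29.1 = 2.06 per hour

2.06 per hour


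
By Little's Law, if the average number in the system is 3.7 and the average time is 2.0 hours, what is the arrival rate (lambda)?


lambda = L / W = 3.7 / 2.0 = 1.85 per hour

1.85 per hour


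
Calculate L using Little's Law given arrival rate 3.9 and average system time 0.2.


L = lambda * W = 3.9 * 0.2 = 0.78

0.78


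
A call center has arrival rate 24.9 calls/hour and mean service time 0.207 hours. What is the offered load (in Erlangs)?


Offered load a = lambda * E[S] = 24.9 * 0.207 = 5.15 Erlangs

5.15 Erlangs


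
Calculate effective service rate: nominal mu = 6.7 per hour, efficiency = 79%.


Effective rate = mu * efficiency = 6.7 * 0.79 = 5.29 per hour

5.29 per hour


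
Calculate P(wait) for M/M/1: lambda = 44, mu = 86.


P(wait) = rho = lambda/mu = 44/86 = 0.5116

0.5116


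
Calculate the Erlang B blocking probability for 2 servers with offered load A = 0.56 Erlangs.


B(N,A) = (A^N/N!) / sum(A^k/k!, k=0..N) with N=2, A=0.56 = 0.0913

0.0913


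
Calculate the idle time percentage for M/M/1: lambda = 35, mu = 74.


Idle fraction = (1 - rho) * 100 = (1 - 35/74) * 100 = 52.7%

52.7%


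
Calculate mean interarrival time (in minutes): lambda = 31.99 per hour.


Mean interarrival time = 60/lambda = 60/31.99 = 1.88 minutes

1.88 minutes


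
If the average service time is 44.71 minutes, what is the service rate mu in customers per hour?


mu = 60 / avg_service_time = 60 / 44.71 = 1.34 per hour

1.34 per hour


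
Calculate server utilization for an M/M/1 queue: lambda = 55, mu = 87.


rho = lambda/mu = 55/87 = 0.6322

0.6322


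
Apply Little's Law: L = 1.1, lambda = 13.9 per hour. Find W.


W = L / lambda = 1.1 / 13.9 = 0.0791 hours

0.0791 hours


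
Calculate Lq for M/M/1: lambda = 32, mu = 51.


rho = 32/51; Lq = rho^2/(1-rho) = 1.06

1.06


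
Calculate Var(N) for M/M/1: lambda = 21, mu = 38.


rho = 21/38; Var(N) = rho/(1-rho)^2 = 2.76

2.76


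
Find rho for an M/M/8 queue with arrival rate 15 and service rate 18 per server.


rho = lambda/(c*mu) = 15/(8*18) = 0.1042

0.1042


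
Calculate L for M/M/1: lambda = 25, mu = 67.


rho = 25/67; L = rho/(1-rho) = 0.6

0.6


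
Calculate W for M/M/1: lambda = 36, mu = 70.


W = 1/(mu - lambda) = 1/(70 - 36) = 0.0294 hours

0.0294 hours


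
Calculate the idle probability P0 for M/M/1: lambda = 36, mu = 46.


P0 = 1 - rho = 1 - 36/46 = 0.2174

0.2174


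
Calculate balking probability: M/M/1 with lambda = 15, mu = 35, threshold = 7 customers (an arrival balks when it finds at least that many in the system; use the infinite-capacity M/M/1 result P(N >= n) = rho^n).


P(N >= 7) = rho^7 = (15/35)^7 = 0.0027

0.0027


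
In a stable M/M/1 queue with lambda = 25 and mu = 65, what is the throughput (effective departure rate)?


For a stable queue (lambda < mu), throughput = lambda = 25 per hour

25 per hour


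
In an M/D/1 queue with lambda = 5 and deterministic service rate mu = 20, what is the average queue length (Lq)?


M/D/1: Lq = rho^2 / (2*(1-rho)) where rho = 5/20; Lq = 0.04

0.04


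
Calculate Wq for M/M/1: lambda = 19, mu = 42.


rho = 19/42; Wq = rho/(mu - lambda) = 0.0197 hours

0.0197 hours


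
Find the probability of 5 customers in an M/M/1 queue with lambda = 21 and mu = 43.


rho = 21/43; P(n) = (1-rho)*rho^n = (1-21/43)*(21/43)^5 = 0.0142

0.0142


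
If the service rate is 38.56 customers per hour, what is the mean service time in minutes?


Mean service time = 60/mu = 60/38.56 = 1.56 minutes

1.56 minutes


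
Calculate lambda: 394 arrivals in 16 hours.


lambda = total arrivals / time = 394 / 16 = 24.63 per hour

24.63 per hour


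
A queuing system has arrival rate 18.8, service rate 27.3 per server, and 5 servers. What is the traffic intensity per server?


rho = lambda / (c * mu) = 18.8 / (5 * 27.3) = 0.1377

0.1377


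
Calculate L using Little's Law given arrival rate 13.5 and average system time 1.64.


L = lambda * W = 13.5 * 1.64 = 22.14

22.14


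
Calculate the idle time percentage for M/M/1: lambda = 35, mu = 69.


Idle fraction = (1 - rho) * 100 = (1 - 35/69) * 100 = 49.3%

49.3%


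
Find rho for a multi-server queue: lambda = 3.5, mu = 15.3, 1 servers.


rho = lambda / (c * mu) = 3.5 / (1 * 15.3) = 0.2288

0.2288


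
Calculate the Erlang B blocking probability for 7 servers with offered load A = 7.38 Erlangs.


B(N,A) = (A^N/N!) / sum(A^k/k!, k=0..N) with N=7, A=7.38 = 0.272

0.272


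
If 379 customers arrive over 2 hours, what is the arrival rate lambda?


lambda = total arrivals / time = 379 / 2 = 189.5 per hour

189.5 per hour


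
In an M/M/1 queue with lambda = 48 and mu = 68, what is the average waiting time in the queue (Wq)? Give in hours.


rho = 48/68; Wq = rho/(mu - lambda) = 0.0353 hours

0.0353 hours


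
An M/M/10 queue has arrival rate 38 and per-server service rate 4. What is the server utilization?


rho = lambda/(c*mu) = 38/(10*4) = 0.95

0.95


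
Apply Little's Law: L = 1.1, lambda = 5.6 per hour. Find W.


W = L / lambda = 1.1 / 5.6 = 0.1964 hours

0.1964 hours


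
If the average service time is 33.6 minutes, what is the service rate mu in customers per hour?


mu = 60 / avg_service_time = 60 / 33.6 = 1.79 per hour

1.79 per hour


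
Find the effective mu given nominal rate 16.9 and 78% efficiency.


Effective rate = mu * efficiency = 16.9 * 0.78 = 13.18 per hour

13.18 per hour


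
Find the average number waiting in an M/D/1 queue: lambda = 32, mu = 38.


M/D/1: Lq = rho^2 / (2*(1-rho)) where rho = 32/38; Lq = 2.25

2.25


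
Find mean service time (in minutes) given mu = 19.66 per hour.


Mean service time = 60/mu = 60/19.66 = 3.05 minutes

3.05 minutes


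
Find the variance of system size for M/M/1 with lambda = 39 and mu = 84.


rho = 39/84; Var(N) = rho/(1-rho)^2 = 1.62

1.62


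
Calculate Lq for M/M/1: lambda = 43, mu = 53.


rho = 43/53; Lq = rho^2/(1-rho) = 3.49

3.49


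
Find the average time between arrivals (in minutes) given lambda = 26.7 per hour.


Mean interarrival time = 60/lambda = 60/26.7 = 2.25 minutes

2.25 minutes


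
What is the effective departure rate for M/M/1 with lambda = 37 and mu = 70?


For a stable queue (lambda < mu), throughput = lambda = 37 per hour

37 per hour


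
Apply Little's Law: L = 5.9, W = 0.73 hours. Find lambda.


lambda = L / W = 5.9 / 0.73 = 8.08 per hour

8.08 per hour


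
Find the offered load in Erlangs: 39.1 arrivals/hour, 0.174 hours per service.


Offered load a = lambda * E[S] = 39.1 * 0.174 = 6.8 Erlangs

6.8 Erlangs


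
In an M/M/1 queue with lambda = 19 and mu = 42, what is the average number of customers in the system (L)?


rho = 19/42; L = rho/(1-rho) = 0.83

0.83


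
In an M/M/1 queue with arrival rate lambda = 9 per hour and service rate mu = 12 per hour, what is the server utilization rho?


rho = lambda/mu = 9/12 = 0.75

0.75


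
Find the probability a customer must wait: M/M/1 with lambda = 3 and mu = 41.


P(wait) = rho = lambda/mu = 3/41 = 0.0732

0.0732


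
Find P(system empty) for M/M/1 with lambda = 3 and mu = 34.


P0 = 1 - rho = 1 - 3/34 = 0.9118

0.9118


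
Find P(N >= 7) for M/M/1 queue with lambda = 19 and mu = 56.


P(N >= 7) = rho^7 = (19/56)^7 = 0.0005

0.0005


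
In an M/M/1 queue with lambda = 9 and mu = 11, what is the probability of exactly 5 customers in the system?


rho = 9/11; P(n) = (1-rho)*rho^n = (1-9/11)*(9/11)^5 = 0.0667

0.0667


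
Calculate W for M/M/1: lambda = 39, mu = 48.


W = 1/(mu - lambda) = 1/(48 - 39) = 0.1111 hours

0.1111 hours


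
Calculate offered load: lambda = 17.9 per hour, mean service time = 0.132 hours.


Offered load a = lambda * E[S] = 17.9 * 0.132 = 2.36 Erlangs

2.36 Erlangs


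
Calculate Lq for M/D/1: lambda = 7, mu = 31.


M/D/1: Lq = rho^2 / (2*(1-rho)) where rho = 7/31; Lq = 0.03

0.03


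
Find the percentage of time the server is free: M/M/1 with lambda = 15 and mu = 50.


Idle fraction = (1 - rho) * 100 = (1 - 15/50) * 100 = 70.0%

70.0%


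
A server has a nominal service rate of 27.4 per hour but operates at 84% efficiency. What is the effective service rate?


Effective rate = mu * efficiency = 27.4 * 0.84 = 23.02 per hour

23.02 per hour


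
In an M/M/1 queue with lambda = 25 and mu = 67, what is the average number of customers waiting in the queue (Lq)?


rho = 25/67; Lq = rho^2/(1-rho) = 0.22

0.22


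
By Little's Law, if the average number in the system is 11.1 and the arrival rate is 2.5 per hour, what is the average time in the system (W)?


W = L / lambda = 11.1 / 2.5 = 4.44 hours

4.44 hours


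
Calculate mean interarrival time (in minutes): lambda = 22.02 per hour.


Mean interarrival time = 60/lambda = 60/22.02 = 2.72 minutes

2.72 minutes


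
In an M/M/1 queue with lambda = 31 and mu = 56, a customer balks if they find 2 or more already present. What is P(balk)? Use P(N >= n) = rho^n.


P(N >= 2) = rho^2 = (31/56)^2 = 0.3064

0.3064


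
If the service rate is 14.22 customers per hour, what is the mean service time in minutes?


Mean service time = 60/mu = 60/14.22 = 4.22 minutes

4.22 minutes


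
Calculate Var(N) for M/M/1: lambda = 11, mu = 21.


rho = 11/21; Var(N) = rho/(1-rho)^2 = 2.31

2.31


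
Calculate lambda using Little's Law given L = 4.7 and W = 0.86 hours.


lambda = L / W = 4.7 / 0.86 = 5.47 per hour

5.47 per hour


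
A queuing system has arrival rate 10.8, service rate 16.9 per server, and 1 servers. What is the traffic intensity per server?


rho = lambda / (c * mu) = 10.8 / (1 * 16.9) = 0.6391

0.6391


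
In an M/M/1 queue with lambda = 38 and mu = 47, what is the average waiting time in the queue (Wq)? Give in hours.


rho = 38/47; Wq = rho/(mu - lambda) = 0.0898 hours

0.0898 hours


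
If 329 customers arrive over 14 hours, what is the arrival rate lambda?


lambda = total arrivals / time = 329 / 14 = 23.5 per hour

23.5 per hour


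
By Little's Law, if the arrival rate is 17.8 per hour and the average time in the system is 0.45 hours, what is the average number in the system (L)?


L = lambda * W = 17.8 * 0.45 = 8.01

8.01


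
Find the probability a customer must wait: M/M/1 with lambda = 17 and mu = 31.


P(wait) = rho = lambda/mu = 17/31 = 0.5484

0.5484


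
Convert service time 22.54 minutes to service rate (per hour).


mu = 60 / avg_service_time = 60 / 22.54 = 2.66 per hour

2.66 per hour


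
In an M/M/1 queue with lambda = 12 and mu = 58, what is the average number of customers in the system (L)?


rho = 12/58; L = rho/(1-rho) = 0.26

0.26


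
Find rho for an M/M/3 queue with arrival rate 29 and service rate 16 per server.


rho = lambda/(c*mu) = 29/(3*16) = 0.6042

0.6042


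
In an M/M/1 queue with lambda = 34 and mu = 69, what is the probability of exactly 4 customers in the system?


rho = 34/69; P(n) = (1-rho)*rho^n = (1-34/69)*(34/69)^4 = 0.0299

0.0299


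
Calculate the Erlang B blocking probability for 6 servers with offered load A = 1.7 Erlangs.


B(N,A) = (A^N/N!) / sum(A^k/k!, k=0..N) with N=6, A=1.7 = 0.0061

0.0061


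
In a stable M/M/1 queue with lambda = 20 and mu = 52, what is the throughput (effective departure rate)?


For a stable queue (lambda < mu), throughput = lambda = 20 per hour

20 per hour


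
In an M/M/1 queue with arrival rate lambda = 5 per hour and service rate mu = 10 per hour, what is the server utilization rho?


rho = lambda/mu = 5/10 = 0.5

0.5


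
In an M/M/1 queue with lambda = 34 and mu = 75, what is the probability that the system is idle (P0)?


P0 = 1 - rho = 1 - 34/75 = 0.5467

0.5467


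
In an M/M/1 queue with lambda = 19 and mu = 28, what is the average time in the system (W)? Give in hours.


W = 1/(mu - lambda) = 1/(28 - 19) = 0.1111 hours

0.1111 hours


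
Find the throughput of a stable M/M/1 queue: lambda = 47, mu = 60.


For a stable queue (lambda < mu), throughput = lambda = 47 per hour

47 per hour
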